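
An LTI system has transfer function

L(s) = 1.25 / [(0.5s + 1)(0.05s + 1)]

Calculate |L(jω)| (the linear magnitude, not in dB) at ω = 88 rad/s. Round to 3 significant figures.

0.00629

At ω = 88 rad/s:
pole (1 + j88·0.5) = 1 + j44 → |·| ≈ 44.011, ∠ ≈ 88.70°
pole (1 + j88·0.05) = 1 + j4.4 → |·| ≈ 4.5122, ∠ ≈ 77.20°
|L| = 1.25 · 1 / (44.011 · 4.5122) ≈ 0.0062945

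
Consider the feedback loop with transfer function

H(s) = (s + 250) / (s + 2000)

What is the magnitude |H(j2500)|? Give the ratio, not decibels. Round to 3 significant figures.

0.785

Substitute s = j2500:
Numerator: (j2500) + 250 = 250 + j2500
Denominator: (j2500) + 2000 = 2000 + j2500
|N| = √(250² + 2500²) ≈ 2512.5, ∠N ≈ 84.29°
|D| = √(2000² + 2500²) ≈ 3201.6, ∠D ≈ 51.34°
|H| = 2512.5 / 3201.6 ≈ 0.78476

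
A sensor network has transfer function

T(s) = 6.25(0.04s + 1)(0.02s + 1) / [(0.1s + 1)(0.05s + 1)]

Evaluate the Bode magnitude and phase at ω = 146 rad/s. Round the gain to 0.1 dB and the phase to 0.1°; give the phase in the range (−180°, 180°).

At ω = 146 rad/s:
zero (1 + j146·0.04) = 1 + j5.84 → |·| ≈ 5.925, ∠ ≈ 80.28°
zero (1 + j146·0.02) = 1 + j2.92 → |·| ≈ 3.0865, ∠ ≈ 71.10°
pole (1 + j146·0.1) = 1 + j14.6 → |·| ≈ 14.634, ∠ ≈ 86.08°
pole (1 + j146·0.05) = 1 + j7.3 → |·| ≈ 7.3682, ∠ ≈ 82.20°
|T| = 6.25 · 5.925 · 3.0865 / (14.634 · 7.3682) ≈ 1.06
Gain = 20 log₁₀(1.06) ≈ 0.51 dB
∠T = (80.28° + 71.10°) − (86.08° + 82.20°) = -16.90°

0.5 dB, -16.9°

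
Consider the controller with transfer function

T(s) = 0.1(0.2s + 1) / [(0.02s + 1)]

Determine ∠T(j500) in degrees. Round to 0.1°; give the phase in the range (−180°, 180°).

At ω = 500 rad/s:
zero (1 + j500·0.2) = 1 + j100 → |·| ≈ 100, ∠ ≈ 89.43°
pole (1 + j500·0.02) = 1 + j10 → |·| ≈ 10.05, ∠ ≈ 84.29°
∠T = (89.43°) − (84.29°) = 5.14°

5.1°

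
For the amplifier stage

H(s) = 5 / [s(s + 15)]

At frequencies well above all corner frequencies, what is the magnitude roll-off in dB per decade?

Each pole contributes −20 dB/decade at high frequency; each zero contributes +20 dB/decade.
Net: 0 zero(s) − 2 pole(s) → -40 dB/decade.

-40 dB/decade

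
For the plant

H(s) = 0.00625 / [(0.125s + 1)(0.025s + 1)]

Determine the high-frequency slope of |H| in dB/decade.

-40 dB/decade

Each pole contributes −20 dB/decade at high frequency; each zero contributes +20 dB/decade.
Net: 0 zero(s) − 2 pole(s) → -40 dB/decade.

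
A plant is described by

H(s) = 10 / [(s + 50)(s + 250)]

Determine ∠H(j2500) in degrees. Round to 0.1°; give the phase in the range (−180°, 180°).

-173.1°

At s = jω = j2500:
pole (s+50): 50 + j2500 → |·| = √(50²+2500²) = √6252500 ≈ 2500.5, ∠ = arctan(2500/50) ≈ 88.85°
pole (s+250): 250 + j2500 → |·| = √(250²+2500²) = √6312500 ≈ 2512.5, ∠ = arctan(2500/250) ≈ 84.29°
∠H = 0.00° − 173.14° = -173.14°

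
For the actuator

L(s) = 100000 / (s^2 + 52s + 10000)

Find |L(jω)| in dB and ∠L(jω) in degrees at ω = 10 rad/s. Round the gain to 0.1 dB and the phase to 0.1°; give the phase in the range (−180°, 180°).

At s = jω = j10:
quadratic: (j10)² + 52·j10 + 10000 = 9900 + j520 → |·| ≈ 9913.6, ∠ ≈ 3.01°
|L| = 100000 / 9913.6 ≈ 10.087
Gain = 20 log₁₀(10.087) ≈ 20.08 dB
∠L = 0.00° − 3.01° = -3.01°

20.1 dB, -3.0°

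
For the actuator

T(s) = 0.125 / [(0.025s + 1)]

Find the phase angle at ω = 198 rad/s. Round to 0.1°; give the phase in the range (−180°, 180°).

At ω = 198 rad/s:
pole (1 + j198·0.025) = 1 + j4.95 → |·| ≈ 5.05, ∠ ≈ 78.58°
∠T = (0°) − (78.58°) = -78.58°

-78.6°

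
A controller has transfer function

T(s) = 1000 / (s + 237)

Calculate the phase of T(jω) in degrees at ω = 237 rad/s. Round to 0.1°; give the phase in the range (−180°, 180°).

-45.0°

Substitute s = j237:
Numerator: 1000 = 1000 + j0
Denominator: (j237) + 237 = 237 + j237
|N| = √(1000² + 0²) ≈ 1000, ∠N ≈ 0.00°
|D| = √(237² + 237²) ≈ 335.17, ∠D ≈ 45.00°
∠T = 0.00° − 45.00° = -45.00°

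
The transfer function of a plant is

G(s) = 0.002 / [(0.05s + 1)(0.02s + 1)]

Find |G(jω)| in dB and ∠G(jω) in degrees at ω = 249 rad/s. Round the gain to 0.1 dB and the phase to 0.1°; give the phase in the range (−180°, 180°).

-90.0 dB, -164.1°

At ω = 249 rad/s:
pole (1 + j249·0.05) = 1 + j12.45 → |·| ≈ 12.49, ∠ ≈ 85.41°
pole (1 + j249·0.02) = 1 + j4.98 → |·| ≈ 5.0794, ∠ ≈ 78.65°
|G| = 0.002 · 1 / (12.49 · 5.0794) ≈ 3.1525e-05
Gain = 20 log₁₀(3.1525e-05) ≈ -90.03 dB
∠G = (0°) − (85.41° + 78.65°) = -164.06°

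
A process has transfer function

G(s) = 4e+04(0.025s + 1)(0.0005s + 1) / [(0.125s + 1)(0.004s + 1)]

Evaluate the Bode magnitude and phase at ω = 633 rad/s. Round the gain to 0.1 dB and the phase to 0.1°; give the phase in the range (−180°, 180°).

At ω = 633 rad/s:
zero (1 + j633·0.025) = 1 + j15.825 → |·| ≈ 15.857, ∠ ≈ 86.38°
zero (1 + j633·0.0005) = 1 + j0.3165 → |·| ≈ 1.0489, ∠ ≈ 17.56°
pole (1 + j633·0.125) = 1 + j79.125 → |·| ≈ 79.131, ∠ ≈ 89.28°
pole (1 + j633·0.004) = 1 + j2.532 → |·| ≈ 2.7223, ∠ ≈ 68.45°
|G| = 4e+04 · 15.857 · 1.0489 / (79.131 · 2.7223) ≈ 3088.4
Gain = 20 log₁₀(3088.4) ≈ 69.79 dB
∠G = (86.38° + 17.56°) − (89.28° + 68.45°) = -53.79°

69.8 dB, -53.8°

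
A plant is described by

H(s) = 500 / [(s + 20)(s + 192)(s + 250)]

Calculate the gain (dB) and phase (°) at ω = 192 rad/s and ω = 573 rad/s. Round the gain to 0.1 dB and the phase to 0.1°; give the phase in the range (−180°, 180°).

ω = 192: -90.4 dB, -166.6°; ω = 573: -112.7 dB, 134.1°

At s = jω = j192:
pole (s+20): 20 + j192 → |·| = √(20²+192²) = √37264 ≈ 193.04, ∠ = arctan(192/20) ≈ 84.05°
pole (s+192): 192 + j192 → |·| = √(192²+192²) = √73728 ≈ 271.53, ∠ = arctan(192/192) ≈ 45.00°
pole (s+250): 250 + j192 → |·| = √(250²+192²) = √99364 ≈ 315.22, ∠ = arctan(192/250) ≈ 37.52°
|H| = 500 / 1.6523e+07 ≈ 3.0261e-05
Gain = 20 log₁₀(3.0261e-05) ≈ -90.38 dB
∠H = 0.00° − 166.57° = -166.57°

At s = jω = j573:
pole (s+20): 20 + j573 → |·| = √(20²+573²) = √328729 ≈ 573.35, ∠ = arctan(573/20) ≈ 88.00°
pole (s+192): 192 + j573 → |·| = √(192²+573²) = √365193 ≈ 604.31, ∠ = arctan(573/192) ≈ 71.48°
pole (s+250): 250 + j573 → |·| = √(250²+573²) = √390829 ≈ 625.16, ∠ = arctan(573/250) ≈ 66.43°
|H| = 500 / 2.1661e+08 ≈ 2.3083e-06
Gain = 20 log₁₀(2.3083e-06) ≈ -112.73 dB
∠H = 0.00° − 225.91° = -225.91° ≡ 134.09° (principal value)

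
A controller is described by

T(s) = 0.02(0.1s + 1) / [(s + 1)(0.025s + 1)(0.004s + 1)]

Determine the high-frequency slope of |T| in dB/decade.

-40 dB/decade

Each pole contributes −20 dB/decade at high frequency; each zero contributes +20 dB/decade.
Net: 1 zero(s) − 3 pole(s) → -40 dB/decade.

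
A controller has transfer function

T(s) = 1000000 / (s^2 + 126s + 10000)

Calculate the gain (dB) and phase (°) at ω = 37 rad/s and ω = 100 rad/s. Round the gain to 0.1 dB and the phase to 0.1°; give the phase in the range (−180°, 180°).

At s = jω = j37:
quadratic: (j37)² + 126·j37 + 10000 = 8631 + j4662 → |·| ≈ 9809.6, ∠ ≈ 28.38°
|T| = 1000000 / 9809.6 ≈ 101.94
Gain = 20 log₁₀(101.94) ≈ 40.17 dB
∠T = 0.00° − 28.38° = -28.38°

At s = jω = j100:
quadratic: (j100)² + 126·j100 + 10000 = 0 + j12600 → |·| ≈ 12600, ∠ ≈ 90.00°
|T| = 1000000 / 12600 ≈ 79.365
Gain = 20 log₁₀(79.365) ≈ 37.99 dB
∠T = 0.00° − 90.00° = -90.00°

ω = 37: 40.2 dB, -28.4°; ω = 100: 38.0 dB, -90.0°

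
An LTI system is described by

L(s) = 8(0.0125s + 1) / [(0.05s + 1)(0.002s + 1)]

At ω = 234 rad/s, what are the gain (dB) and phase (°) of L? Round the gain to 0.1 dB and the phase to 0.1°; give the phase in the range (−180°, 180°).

At ω = 234 rad/s:
zero (1 + j234·0.0125) = 1 + j2.925 → |·| ≈ 3.0912, ∠ ≈ 71.13°
pole (1 + j234·0.05) = 1 + j11.7 → |·| ≈ 11.743, ∠ ≈ 85.11°
pole (1 + j234·0.002) = 1 + j0.468 → |·| ≈ 1.1041, ∠ ≈ 25.08°
|L| = 8 · 3.0912 / (11.743 · 1.1041) ≈ 1.9073
Gain = 20 log₁₀(1.9073) ≈ 5.61 dB
∠L = (71.13°) − (85.11° + 25.08°) = -39.06°

5.6 dB, -39.1°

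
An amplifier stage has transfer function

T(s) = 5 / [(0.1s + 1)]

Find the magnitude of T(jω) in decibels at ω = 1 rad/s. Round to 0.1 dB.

At ω = 1 rad/s:
pole (1 + j1·0.1) = 1 + j0.1 → |·| ≈ 1.005, ∠ ≈ 5.71°
|T| = 5 · 1 / (1.005) ≈ 4.9751
Gain = 20 log₁₀(4.9751) ≈ 13.94 dB

13.9 dB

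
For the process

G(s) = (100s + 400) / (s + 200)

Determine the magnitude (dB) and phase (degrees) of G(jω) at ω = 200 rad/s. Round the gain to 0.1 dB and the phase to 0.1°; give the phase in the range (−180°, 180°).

Substitute s = j200:
Numerator: 100(j200) + 400 = 400 + j20000
Denominator: (j200) + 200 = 200 + j200
|N| = √(400² + 20000²) ≈ 20004, ∠N ≈ 88.85°
|D| = √(200² + 200²) ≈ 282.84, ∠D ≈ 45.00°
|G| = 20004 / 282.84 ≈ 70.725
Gain = 20 log₁₀(70.725) ≈ 36.99 dB
∠G = 88.85° − 45.00° = 43.85°

37.0 dB, 43.9°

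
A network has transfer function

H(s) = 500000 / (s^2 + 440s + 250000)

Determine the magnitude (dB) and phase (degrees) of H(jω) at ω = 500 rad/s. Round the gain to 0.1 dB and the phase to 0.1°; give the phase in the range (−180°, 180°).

7.1 dB, -90.0°

At s = jω = j500:
quadratic: (j500)² + 440·j500 + 250000 = 0 + j220000 → |·| ≈ 2.2e+05, ∠ ≈ 90.00°
|H| = 500000 / 2.2e+05 ≈ 2.2727
Gain = 20 log₁₀(2.2727) ≈ 7.13 dB
∠H = 0.00° − 90.00° = -90.00°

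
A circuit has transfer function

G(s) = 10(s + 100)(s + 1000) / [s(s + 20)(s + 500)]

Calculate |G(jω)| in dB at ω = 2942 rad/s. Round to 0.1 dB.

At s = jω = j2942:
zero (s+100): 100 + j2942 → |·| = √(100²+2942²) = √8665364 ≈ 2943.7, ∠ = arctan(2942/100) ≈ 88.05°
zero (s+1000): 1000 + j2942 → |·| = √(1000²+2942²) = √9655364 ≈ 3107.3, ∠ = arctan(2942/1000) ≈ 71.23°
pole (s+20): 20 + j2942 → |·| = √(20²+2942²) = √8655764 ≈ 2942.1, ∠ = arctan(2942/20) ≈ 89.61°
pole (s+500): 500 + j2942 → |·| = √(500²+2942²) = √8905364 ≈ 2984.2, ∠ = arctan(2942/500) ≈ 80.35°
pole at origin: |s| = 2942, ∠ = 90.00° (in denominator)
|G| = 10 · 9.147e+06 / 2.583e+10 ≈ 0.0035412
Gain = 20 log₁₀(0.0035412) ≈ -49.02 dB

-49.0 dB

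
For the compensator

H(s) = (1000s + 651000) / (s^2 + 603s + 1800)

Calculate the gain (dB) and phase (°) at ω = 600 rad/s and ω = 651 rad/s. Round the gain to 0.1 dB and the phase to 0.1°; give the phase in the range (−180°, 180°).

ω = 600: 4.8 dB, -92.0°; ω = 651: 4.1 dB, -92.1°

Substitute s = j600:
Numerator: 1000(j600) + 651000 = 651000 + j600000
Denominator: (j600)^2 + 603(j600) + 1800 = -358200 + j361800
|N| = √(651000² + 600000²) ≈ 8.8533e+05, ∠N ≈ 42.67°
|D| = √(358200² + 361800²) ≈ 5.0912e+05, ∠D ≈ 134.71°
|H| = 8.8533e+05 / 5.0912e+05 ≈ 1.7389
Gain = 20 log₁₀(1.7389) ≈ 4.81 dB
∠H = 42.67° − 134.71° = -92.04°

Substitute s = j651:
Numerator: 1000(j651) + 651000 = 651000 + j651000
Denominator: (j651)^2 + 603(j651) + 1800 = -422001 + j392553
|N| = √(651000² + 651000²) ≈ 9.2065e+05, ∠N ≈ 45.00°
|D| = √(422001² + 392553²) ≈ 5.7635e+05, ∠D ≈ 137.07°
|H| = 9.2065e+05 / 5.7635e+05 ≈ 1.5974
Gain = 20 log₁₀(1.5974) ≈ 4.07 dB
∠H = 45.00° − 137.07° = -92.07°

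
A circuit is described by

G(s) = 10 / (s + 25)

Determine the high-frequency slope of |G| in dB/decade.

-20 dB/decade

Each pole contributes −20 dB/decade at high frequency; each zero contributes +20 dB/decade.
Net: 0 zero(s) − 1 pole(s) → -20 dB/decade.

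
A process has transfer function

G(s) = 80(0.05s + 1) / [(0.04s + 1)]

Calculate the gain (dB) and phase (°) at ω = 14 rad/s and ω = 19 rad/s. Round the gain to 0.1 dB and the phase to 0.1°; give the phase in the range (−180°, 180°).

ω = 14: 38.6 dB, 5.7°; ω = 19: 38.9 dB, 6.3°

At ω = 14 rad/s:
zero (1 + j14·0.05) = 1 + j0.7 → |·| ≈ 1.2207, ∠ ≈ 34.99°
pole (1 + j14·0.04) = 1 + j0.56 → |·| ≈ 1.1461, ∠ ≈ 29.25°
|G| = 80 · 1.2207 / (1.1461) ≈ 85.207
Gain = 20 log₁₀(85.207) ≈ 38.61 dB
∠G = (34.99°) − (29.25°) = 5.74°

At ω = 19 rad/s:
zero (1 + j19·0.05) = 1 + j0.95 → |·| ≈ 1.3793, ∠ ≈ 43.53°
pole (1 + j19·0.04) = 1 + j0.76 → |·| ≈ 1.256, ∠ ≈ 37.23°
|G| = 80 · 1.3793 / (1.256) ≈ 87.854
Gain = 20 log₁₀(87.854) ≈ 38.88 dB
∠G = (43.53°) − (37.23°) = 6.30°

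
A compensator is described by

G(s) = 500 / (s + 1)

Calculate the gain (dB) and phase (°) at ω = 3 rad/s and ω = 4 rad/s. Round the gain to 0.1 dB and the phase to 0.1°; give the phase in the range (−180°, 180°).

ω = 3: 44.0 dB, -71.6°; ω = 4: 41.7 dB, -76.0°

Substitute s = j3:
Numerator: 500 = 500 + j0
Denominator: (j3) + 1 = 1 + j3
|N| = √(500² + 0²) ≈ 500, ∠N ≈ 0.00°
|D| = √(1² + 3²) ≈ 3.1623, ∠D ≈ 71.57°
|G| = 500 / 3.1623 ≈ 158.11
Gain = 20 log₁₀(158.11) ≈ 43.98 dB
∠G = 0.00° − 71.57° = -71.57°

Substitute s = j4:
Numerator: 500 = 500 + j0
Denominator: (j4) + 1 = 1 + j4
|N| = √(500² + 0²) ≈ 500, ∠N ≈ 0.00°
|D| = √(1² + 4²) ≈ 4.1231, ∠D ≈ 75.96°
|G| = 500 / 4.1231 ≈ 121.27
Gain = 20 log₁₀(121.27) ≈ 41.68 dB
∠G = 0.00° − 75.96° = -75.96°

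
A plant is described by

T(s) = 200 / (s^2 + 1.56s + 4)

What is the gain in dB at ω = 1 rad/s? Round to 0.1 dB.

At s = jω = j1:
quadratic: (j1)² + 1.56·j1 + 4 = 3 + j1.56 → |·| ≈ 3.3814, ∠ ≈ 27.47°
|T| = 200 / 3.3814 ≈ 59.147
Gain = 20 log₁₀(59.147) ≈ 35.44 dB

35.4 dB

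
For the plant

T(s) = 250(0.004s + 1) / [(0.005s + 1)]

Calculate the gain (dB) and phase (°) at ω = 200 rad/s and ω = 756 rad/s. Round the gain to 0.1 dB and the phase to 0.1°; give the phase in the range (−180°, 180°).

At ω = 200 rad/s:
zero (1 + j200·0.004) = 1 + j0.8 → |·| ≈ 1.2806, ∠ ≈ 38.66°
pole (1 + j200·0.005) = 1 + j1 → |·| ≈ 1.4142, ∠ ≈ 45.00°
|T| = 250 · 1.2806 / (1.4142) ≈ 226.38
Gain = 20 log₁₀(226.38) ≈ 47.10 dB
∠T = (38.66°) − (45.00°) = -6.34°

At ω = 756 rad/s:
zero (1 + j756·0.004) = 1 + j3.024 → |·| ≈ 3.1851, ∠ ≈ 71.70°
pole (1 + j756·0.005) = 1 + j3.78 → |·| ≈ 3.91, ∠ ≈ 75.18°
|T| = 250 · 3.1851 / (3.91) ≈ 203.65
Gain = 20 log₁₀(203.65) ≈ 46.18 dB
∠T = (71.70°) − (75.18°) = -3.48°

ω = 200: 47.1 dB, -6.3°; ω = 756: 46.2 dB, -3.5°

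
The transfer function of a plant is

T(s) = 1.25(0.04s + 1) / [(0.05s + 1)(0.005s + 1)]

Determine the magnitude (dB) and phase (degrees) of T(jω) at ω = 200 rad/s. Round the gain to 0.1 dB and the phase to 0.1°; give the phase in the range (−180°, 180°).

-3.0 dB, -46.4°

At ω = 200 rad/s:
zero (1 + j200·0.04) = 1 + j8 → |·| ≈ 8.0623, ∠ ≈ 82.87°
pole (1 + j200·0.05) = 1 + j10 → |·| ≈ 10.05, ∠ ≈ 84.29°
pole (1 + j200·0.005) = 1 + j1 → |·| ≈ 1.4142, ∠ ≈ 45.00°
|T| = 1.25 · 8.0623 / (10.05 · 1.4142) ≈ 0.70907
Gain = 20 log₁₀(0.70907) ≈ -2.99 dB
∠T = (82.87°) − (84.29° + 45.00°) = -46.42°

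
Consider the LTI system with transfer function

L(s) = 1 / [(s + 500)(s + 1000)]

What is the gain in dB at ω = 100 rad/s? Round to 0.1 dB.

-114.2 dB

At s = jω = j100:
pole (s+500): 500 + j100 → |·| = √(500²+100²) = √260000 ≈ 509.9, ∠ = arctan(100/500) ≈ 11.31°
pole (s+1000): 1000 + j100 → |·| = √(1000²+100²) = √1010000 ≈ 1005, ∠ = arctan(100/1000) ≈ 5.71°
|L| = 1 / 5.1245e+05 ≈ 1.9514e-06
Gain = 20 log₁₀(1.9514e-06) ≈ -114.19 dB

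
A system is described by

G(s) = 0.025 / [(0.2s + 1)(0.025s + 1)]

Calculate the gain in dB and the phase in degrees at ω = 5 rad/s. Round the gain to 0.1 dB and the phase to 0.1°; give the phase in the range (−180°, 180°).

At ω = 5 rad/s:
pole (1 + j5·0.2) = 1 + j1 → |·| ≈ 1.4142, ∠ ≈ 45.00°
pole (1 + j5·0.025) = 1 + j0.125 → |·| ≈ 1.0078, ∠ ≈ 7.13°
|G| = 0.025 · 1 / (1.4142 · 1.0078) ≈ 0.017541
Gain = 20 log₁₀(0.017541) ≈ -35.12 dB
∠G = (0°) − (45.00° + 7.13°) = -52.13°

-35.1 dB, -52.1°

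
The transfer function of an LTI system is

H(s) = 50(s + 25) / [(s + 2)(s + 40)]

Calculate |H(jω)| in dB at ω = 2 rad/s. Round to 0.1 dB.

20.9 dB

At s = jω = j2:
zero (s+25): 25 + j2 → |·| = √(25²+2²) = √629 ≈ 25.08, ∠ = arctan(2/25) ≈ 4.57°
pole (s+2): 2 + j2 → |·| = √(2²+2²) = √8 ≈ 2.8284, ∠ = arctan(2/2) ≈ 45.00°
pole (s+40): 40 + j2 → |·| = √(40²+2²) = √1604 ≈ 40.05, ∠ = arctan(2/40) ≈ 2.86°
|H| = 50 · 25.08 / 113.28 ≈ 11.07
Gain = 20 log₁₀(11.07) ≈ 20.88 dB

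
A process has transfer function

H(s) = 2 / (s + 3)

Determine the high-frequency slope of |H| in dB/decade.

-20 dB/decade

Each pole contributes −20 dB/decade at high frequency; each zero contributes +20 dB/decade.
Net: 0 zero(s) − 1 pole(s) → -20 dB/decade.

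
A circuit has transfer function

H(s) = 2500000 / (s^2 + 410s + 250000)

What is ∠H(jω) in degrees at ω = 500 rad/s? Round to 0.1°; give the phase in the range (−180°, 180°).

At s = jω = j500:
quadratic: (j500)² + 410·j500 + 250000 = 0 + j205000 → |·| ≈ 2.05e+05, ∠ ≈ 90.00°
∠H = 0.00° − 90.00° = -90.00°

-90.0°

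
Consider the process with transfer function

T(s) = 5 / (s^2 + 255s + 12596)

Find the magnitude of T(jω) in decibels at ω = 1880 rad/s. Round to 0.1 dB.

Substitute s = j1880:
Numerator: 5 = 5 + j0
Denominator: (j1880)^2 + 255(j1880) + 12596 = -3521804 + j479400
|N| = √(5² + 0²) ≈ 5, ∠N ≈ 0.00°
|D| = √(3521804² + 479400²) ≈ 3.5543e+06, ∠D ≈ 172.25°
|T| = 5 / 3.5543e+06 ≈ 1.4067e-06
Gain = 20 log₁₀(1.4067e-06) ≈ -117.04 dB

-117.0 dB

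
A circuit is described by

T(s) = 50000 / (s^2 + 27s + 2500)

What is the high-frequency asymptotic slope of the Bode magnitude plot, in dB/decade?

Each pole contributes −20 dB/decade at high frequency; each zero contributes +20 dB/decade.
Net: 0 zero(s) − 2 pole(s) → -40 dB/decade.

-40 dB/decade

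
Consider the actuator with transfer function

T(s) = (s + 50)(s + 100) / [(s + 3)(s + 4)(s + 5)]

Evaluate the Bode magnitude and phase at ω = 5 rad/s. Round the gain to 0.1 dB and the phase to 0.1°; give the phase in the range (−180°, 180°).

At s = jω = j5:
zero (s+50): 50 + j5 → |·| = √(50²+5²) = √2525 ≈ 50.249, ∠ = arctan(5/50) ≈ 5.71°
zero (s+100): 100 + j5 → |·| = √(100²+5²) = √10025 ≈ 100.12, ∠ = arctan(5/100) ≈ 2.86°
pole (s+3): 3 + j5 → |·| = √(3²+5²) = √34 ≈ 5.831, ∠ = arctan(5/3) ≈ 59.04°
pole (s+4): 4 + j5 → |·| = √(4²+5²) = √41 ≈ 6.4031, ∠ = arctan(5/4) ≈ 51.34°
pole (s+5): 5 + j5 → |·| = √(5²+5²) = √50 ≈ 7.0711, ∠ = arctan(5/5) ≈ 45.00°
|T| = 1 · 5030.9 / 264.01 ≈ 19.056
Gain = 20 log₁₀(19.056) ≈ 25.60 dB
∠T = 8.57° − 155.38° = -146.81°

25.6 dB, -146.8°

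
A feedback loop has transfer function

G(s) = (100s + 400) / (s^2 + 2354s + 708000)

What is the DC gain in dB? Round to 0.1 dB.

-65.0 dB

G(0) = 400 / 708000 ≈ 0.00056497
20 log₁₀(0.00056497) ≈ -64.96 dB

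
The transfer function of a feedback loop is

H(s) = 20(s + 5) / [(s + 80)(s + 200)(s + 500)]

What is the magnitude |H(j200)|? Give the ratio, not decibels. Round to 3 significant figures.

At s = jω = j200:
zero (s+5): 5 + j200 → |·| = √(5²+200²) = √40025 ≈ 200.06, ∠ = arctan(200/5) ≈ 88.57°
pole (s+80): 80 + j200 → |·| = √(80²+200²) = √46400 ≈ 215.41, ∠ = arctan(200/80) ≈ 68.20°
pole (s+200): 200 + j200 → |·| = √(200²+200²) = √80000 ≈ 282.84, ∠ = arctan(200/200) ≈ 45.00°
pole (s+500): 500 + j200 → |·| = √(500²+200²) = √290000 ≈ 538.52, ∠ = arctan(200/500) ≈ 21.80°
|H| = 20 · 200.06 / 3.281e+07 ≈ 0.00012195

0.000122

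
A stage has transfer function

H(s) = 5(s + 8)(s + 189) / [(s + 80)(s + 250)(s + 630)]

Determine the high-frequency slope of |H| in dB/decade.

Each pole contributes −20 dB/decade at high frequency; each zero contributes +20 dB/decade.
Net: 2 zero(s) − 3 pole(s) → -20 dB/decade.

-20 dB/decade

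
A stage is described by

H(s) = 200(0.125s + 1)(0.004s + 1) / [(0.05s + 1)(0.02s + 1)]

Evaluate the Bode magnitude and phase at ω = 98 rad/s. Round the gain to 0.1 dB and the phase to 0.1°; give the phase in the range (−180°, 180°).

47.6 dB, -34.7°

At ω = 98 rad/s:
zero (1 + j98·0.125) = 1 + j12.25 → |·| ≈ 12.291, ∠ ≈ 85.33°
zero (1 + j98·0.004) = 1 + j0.392 → |·| ≈ 1.0741, ∠ ≈ 21.41°
pole (1 + j98·0.05) = 1 + j4.9 → |·| ≈ 5.001, ∠ ≈ 78.47°
pole (1 + j98·0.02) = 1 + j1.96 → |·| ≈ 2.2004, ∠ ≈ 62.97°
|H| = 200 · 12.291 · 1.0741 / (5.001 · 2.2004) ≈ 239.94
Gain = 20 log₁₀(239.94) ≈ 47.60 dB
∠H = (85.33° + 21.41°) − (78.47° + 62.97°) = -34.70°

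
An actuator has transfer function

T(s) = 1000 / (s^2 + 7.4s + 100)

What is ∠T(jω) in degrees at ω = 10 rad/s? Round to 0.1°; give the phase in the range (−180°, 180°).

At s = jω = j10:
quadratic: (j10)² + 7.4·j10 + 100 = 0 + j74 → |·| ≈ 74, ∠ ≈ 90.00°
∠T = 0.00° − 90.00° = -90.00°

-90.0°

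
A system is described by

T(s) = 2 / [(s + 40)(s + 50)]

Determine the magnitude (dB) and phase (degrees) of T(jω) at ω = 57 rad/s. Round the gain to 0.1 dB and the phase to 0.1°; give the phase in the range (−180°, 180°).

-68.4 dB, -103.7°

At s = jω = j57:
pole (s+40): 40 + j57 → |·| = √(40²+57²) = √4849 ≈ 69.635, ∠ = arctan(57/40) ≈ 54.94°
pole (s+50): 50 + j57 → |·| = √(50²+57²) = √5749 ≈ 75.822, ∠ = arctan(57/50) ≈ 48.74°
|T| = 2 / 5279.9 ≈ 0.0003788
Gain = 20 log₁₀(0.0003788) ≈ -68.43 dB
∠T = 0.00° − 103.68° = -103.68°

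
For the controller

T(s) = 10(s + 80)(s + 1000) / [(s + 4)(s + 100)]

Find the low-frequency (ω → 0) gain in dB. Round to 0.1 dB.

66.0 dB

T(0) = 10·80·1000 / (4·100) = 2000
20 log₁₀(2000) ≈ 66.02 dB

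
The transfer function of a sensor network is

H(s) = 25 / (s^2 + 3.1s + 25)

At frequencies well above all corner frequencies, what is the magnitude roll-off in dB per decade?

-40 dB/decade

Each pole contributes −20 dB/decade at high frequency; each zero contributes +20 dB/decade.
Net: 0 zero(s) − 2 pole(s) → -40 dB/decade.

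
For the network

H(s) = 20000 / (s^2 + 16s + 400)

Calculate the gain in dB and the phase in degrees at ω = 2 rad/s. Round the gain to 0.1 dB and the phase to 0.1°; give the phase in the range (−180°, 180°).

At s = jω = j2:
quadratic: (j2)² + 16·j2 + 400 = 396 + j32 → |·| ≈ 397.29, ∠ ≈ 4.62°
|H| = 20000 / 397.29 ≈ 50.341
Gain = 20 log₁₀(50.341) ≈ 34.04 dB
∠H = 0.00° − 4.62° = -4.62°

34.0 dB, -4.6°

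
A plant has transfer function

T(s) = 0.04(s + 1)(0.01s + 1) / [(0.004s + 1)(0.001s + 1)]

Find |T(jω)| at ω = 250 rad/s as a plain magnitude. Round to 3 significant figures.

18.5

At ω = 250 rad/s:
zero (1 + j250·1) = 1 + j250 → |·| ≈ 250, ∠ ≈ 89.77°
zero (1 + j250·0.01) = 1 + j2.5 → |·| ≈ 2.6926, ∠ ≈ 68.20°
pole (1 + j250·0.004) = 1 + j1 → |·| ≈ 1.4142, ∠ ≈ 45.00°
pole (1 + j250·0.001) = 1 + j0.25 → |·| ≈ 1.0308, ∠ ≈ 14.04°
|T| = 0.04 · 250 · 2.6926 / (1.4142 · 1.0308) ≈ 18.471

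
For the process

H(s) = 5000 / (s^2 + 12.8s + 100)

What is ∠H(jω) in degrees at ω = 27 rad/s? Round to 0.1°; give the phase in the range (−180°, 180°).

At s = jω = j27:
quadratic: (j27)² + 12.8·j27 + 100 = -629 + j345.6 → |·| ≈ 717.69, ∠ ≈ 151.21°
∠H = 0.00° − 151.21° = -151.21°

-151.2°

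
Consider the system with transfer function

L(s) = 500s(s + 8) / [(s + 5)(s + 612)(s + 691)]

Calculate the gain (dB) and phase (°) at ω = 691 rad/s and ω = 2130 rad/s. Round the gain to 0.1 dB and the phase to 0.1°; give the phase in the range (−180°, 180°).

ω = 691: -8.3 dB, -3.7°; ω = 2130: -13.4 dB, -56.1°

At s = jω = j691:
zero (s+8): 8 + j691 → |·| = √(8²+691²) = √477545 ≈ 691.05, ∠ = arctan(691/8) ≈ 89.34°
zero at origin: s = j691 → |·| = 691, ∠ = 90.00°
pole (s+5): 5 + j691 → |·| = √(5²+691²) = √477506 ≈ 691.02, ∠ = arctan(691/5) ≈ 89.59°
pole (s+612): 612 + j691 → |·| = √(612²+691²) = √852025 ≈ 923.05, ∠ = arctan(691/612) ≈ 48.47°
pole (s+691): 691 + j691 → |·| = √(691²+691²) = √954962 ≈ 977.22, ∠ = arctan(691/691) ≈ 45.00°
|L| = 500 · 4.7752e+05 / 6.2332e+08 ≈ 0.38305
Gain = 20 log₁₀(0.38305) ≈ -8.33 dB
∠L = 179.34° − 183.06° = -3.72°

At s = jω = j2130:
zero (s+8): 8 + j2130 → |·| = √(8²+2130²) = √4536964 ≈ 2130, ∠ = arctan(2130/8) ≈ 89.78°
zero at origin: s = j2130 → |·| = 2130, ∠ = 90.00°
pole (s+5): 5 + j2130 → |·| = √(5²+2130²) = √4536925 ≈ 2130, ∠ = arctan(2130/5) ≈ 89.87°
pole (s+612): 612 + j2130 → |·| = √(612²+2130²) = √4911444 ≈ 2216.2, ∠ = arctan(2130/612) ≈ 73.97°
pole (s+691): 691 + j2130 → |·| = √(691²+2130²) = √5014381 ≈ 2239.3, ∠ = arctan(2130/691) ≈ 72.03°
|L| = 500 · 4.5369e+06 / 1.0571e+10 ≈ 0.21459
Gain = 20 log₁₀(0.21459) ≈ -13.37 dB
∠L = 179.78° − 235.87° = -56.09°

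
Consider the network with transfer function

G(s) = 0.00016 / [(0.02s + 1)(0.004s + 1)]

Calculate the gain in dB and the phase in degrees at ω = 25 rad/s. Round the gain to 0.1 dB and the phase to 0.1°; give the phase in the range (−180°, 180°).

At ω = 25 rad/s:
pole (1 + j25·0.02) = 1 + j0.5 → |·| ≈ 1.118, ∠ ≈ 26.57°
pole (1 + j25·0.004) = 1 + j0.1 → |·| ≈ 1.005, ∠ ≈ 5.71°
|G| = 0.00016 · 1 / (1.118 · 1.005) ≈ 0.0001424
Gain = 20 log₁₀(0.0001424) ≈ -76.93 dB
∠G = (0°) − (26.57° + 5.71°) = -32.28°

-76.9 dB, -32.3°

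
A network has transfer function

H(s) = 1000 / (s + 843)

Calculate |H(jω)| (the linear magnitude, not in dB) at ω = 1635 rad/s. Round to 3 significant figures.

Substitute s = j1635:
Numerator: 1000 = 1000 + j0
Denominator: (j1635) + 843 = 843 + j1635
|N| = √(1000² + 0²) ≈ 1000, ∠N ≈ 0.00°
|D| = √(843² + 1635²) ≈ 1839.5, ∠D ≈ 62.72°
|H| = 1000 / 1839.5 ≈ 0.54363

0.544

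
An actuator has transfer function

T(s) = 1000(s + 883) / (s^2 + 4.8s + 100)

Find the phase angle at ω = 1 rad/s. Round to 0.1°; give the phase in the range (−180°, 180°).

At s = jω = j1:
zero (s+883): 883 + j1 → |·| = √(883²+1²) = √779690 ≈ 883, ∠ = arctan(1/883) ≈ 0.06°
quadratic: (j1)² + 4.8·j1 + 100 = 99 + j4.8 → |·| ≈ 99.116, ∠ ≈ 2.78°
∠T = 0.06° − 2.78° = -2.72°

-2.7°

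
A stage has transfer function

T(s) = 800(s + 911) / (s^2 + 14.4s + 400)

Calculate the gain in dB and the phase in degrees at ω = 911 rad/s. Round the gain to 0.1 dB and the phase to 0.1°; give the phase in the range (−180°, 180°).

At s = jω = j911:
zero (s+911): 911 + j911 → |·| = √(911²+911²) = √1659842 ≈ 1288.3, ∠ = arctan(911/911) ≈ 45.00°
quadratic: (j911)² + 14.4·j911 + 400 = -829521 + j13118.4 → |·| ≈ 8.2962e+05, ∠ ≈ 179.09°
|T| = 800 · 1288.3 / 8.2962e+05 ≈ 1.2423
Gain = 20 log₁₀(1.2423) ≈ 1.88 dB
∠T = 45.00° − 179.09° = -134.09°

1.9 dB, -134.1°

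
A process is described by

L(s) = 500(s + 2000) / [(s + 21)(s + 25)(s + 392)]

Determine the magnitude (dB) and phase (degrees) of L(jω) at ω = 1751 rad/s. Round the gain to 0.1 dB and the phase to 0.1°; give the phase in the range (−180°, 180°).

-72.3 dB, 145.3°

At s = jω = j1751:
zero (s+2000): 2000 + j1751 → |·| = √(2000²+1751²) = √7066001 ≈ 2658.2, ∠ = arctan(1751/2000) ≈ 41.20°
pole (s+21): 21 + j1751 → |·| = √(21²+1751²) = √3066442 ≈ 1751.1, ∠ = arctan(1751/21) ≈ 89.31°
pole (s+25): 25 + j1751 → |·| = √(25²+1751²) = √3066626 ≈ 1751.2, ∠ = arctan(1751/25) ≈ 89.18°
pole (s+392): 392 + j1751 → |·| = √(392²+1751²) = √3219665 ≈ 1794.3, ∠ = arctan(1751/392) ≈ 77.38°
|L| = 500 · 2658.2 / 5.5023e+09 ≈ 0.00024155
Gain = 20 log₁₀(0.00024155) ≈ -72.34 dB
∠L = 41.20° − 255.87° = -214.67° ≡ 145.33° (principal value)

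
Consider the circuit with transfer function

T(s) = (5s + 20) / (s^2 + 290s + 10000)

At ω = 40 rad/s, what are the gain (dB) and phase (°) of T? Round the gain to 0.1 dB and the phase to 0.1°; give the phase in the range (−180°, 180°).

-37.1 dB, 30.2°

Substitute s = j40:
Numerator: 5(j40) + 20 = 20 + j200
Denominator: (j40)^2 + 290(j40) + 10000 = 8400 + j11600
|N| = √(20² + 200²) ≈ 201, ∠N ≈ 84.29°
|D| = √(8400² + 11600²) ≈ 14322, ∠D ≈ 54.09°
|T| = 201 / 14322 ≈ 0.014034
Gain = 20 log₁₀(0.014034) ≈ -37.06 dB
∠T = 84.29° − 54.09° = 30.20°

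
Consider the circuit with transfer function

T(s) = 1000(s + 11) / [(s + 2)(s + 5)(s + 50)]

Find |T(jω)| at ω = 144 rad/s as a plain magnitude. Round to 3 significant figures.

At s = jω = j144:
zero (s+11): 11 + j144 → |·| = √(11²+144²) = √20857 ≈ 144.42, ∠ = arctan(144/11) ≈ 85.63°
pole (s+2): 2 + j144 → |·| = √(2²+144²) = √20740 ≈ 144.01, ∠ = arctan(144/2) ≈ 89.20°
pole (s+5): 5 + j144 → |·| = √(5²+144²) = √20761 ≈ 144.09, ∠ = arctan(144/5) ≈ 88.01°
pole (s+50): 50 + j144 → |·| = √(50²+144²) = √23236 ≈ 152.43, ∠ = arctan(144/50) ≈ 70.85°
|T| = 1000 · 144.42 / 3.163e+06 ≈ 0.045659

0.0457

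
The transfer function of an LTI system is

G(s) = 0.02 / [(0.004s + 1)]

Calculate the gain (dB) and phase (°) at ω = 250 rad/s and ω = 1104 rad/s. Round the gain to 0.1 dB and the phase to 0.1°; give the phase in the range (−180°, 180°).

ω = 250: -37.0 dB, -45.0°; ω = 1104: -47.1 dB, -77.2°

At ω = 250 rad/s:
pole (1 + j250·0.004) = 1 + j1 → |·| ≈ 1.4142, ∠ ≈ 45.00°
|G| = 0.02 · 1 / (1.4142) ≈ 0.014142
Gain = 20 log₁₀(0.014142) ≈ -36.99 dB
∠G = (0°) − (45.00°) = -45.00°

At ω = 1104 rad/s:
pole (1 + j1104·0.004) = 1 + j4.416 → |·| ≈ 4.5278, ∠ ≈ 77.24°
|G| = 0.02 · 1 / (4.5278) ≈ 0.0044172
Gain = 20 log₁₀(0.0044172) ≈ -47.10 dB
∠G = (0°) − (77.24°) = -77.24°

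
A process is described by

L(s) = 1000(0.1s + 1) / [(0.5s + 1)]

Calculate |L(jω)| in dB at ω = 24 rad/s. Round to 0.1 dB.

46.7 dB

At ω = 24 rad/s:
zero (1 + j24·0.1) = 1 + j2.4 → |·| ≈ 2.6, ∠ ≈ 67.38°
pole (1 + j24·0.5) = 1 + j12 → |·| ≈ 12.042, ∠ ≈ 85.24°
|L| = 1000 · 2.6 / (12.042) ≈ 215.91
Gain = 20 log₁₀(215.91) ≈ 46.69 dB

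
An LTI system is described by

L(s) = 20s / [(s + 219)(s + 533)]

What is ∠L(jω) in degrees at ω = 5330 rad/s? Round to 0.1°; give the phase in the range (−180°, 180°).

-81.9°

At s = jω = j5330:
zero at origin: s = j5330 → |·| = 5330, ∠ = 90.00°
pole (s+219): 219 + j5330 → |·| = √(219²+5330²) = √28456861 ≈ 5334.5, ∠ = arctan(5330/219) ≈ 87.65°
pole (s+533): 533 + j5330 → |·| = √(533²+5330²) = √28692989 ≈ 5356.6, ∠ = arctan(5330/533) ≈ 84.29°
∠L = 90.00° − 171.94° = -81.94°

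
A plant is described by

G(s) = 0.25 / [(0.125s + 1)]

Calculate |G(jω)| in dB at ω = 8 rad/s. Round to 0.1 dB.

At ω = 8 rad/s:
pole (1 + j8·0.125) = 1 + j1 → |·| ≈ 1.4142, ∠ ≈ 45.00°
|G| = 0.25 · 1 / (1.4142) ≈ 0.17678
Gain = 20 log₁₀(0.17678) ≈ -15.05 dB

-15.1 dB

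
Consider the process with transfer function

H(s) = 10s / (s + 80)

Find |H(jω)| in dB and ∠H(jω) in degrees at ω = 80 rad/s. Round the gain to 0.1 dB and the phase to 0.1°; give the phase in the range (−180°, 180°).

17.0 dB, 45.0°

At s = jω = j80:
zero at origin: s = j80 → |·| = 80, ∠ = 90.00°
pole (s+80): 80 + j80 → |·| = √(80²+80²) = √12800 ≈ 113.14, ∠ = arctan(80/80) ≈ 45.00°
|H| = 10 · 80 / 113.14 ≈ 7.0709
Gain = 20 log₁₀(7.0709) ≈ 16.99 dB
∠H = 90.00° − 45.00° = 45.00°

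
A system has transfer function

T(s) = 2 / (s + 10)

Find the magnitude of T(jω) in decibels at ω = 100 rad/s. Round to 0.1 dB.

-34.0 dB

At s = jω = j100:
pole (s+10): 10 + j100 → |·| = √(10²+100²) = √10100 ≈ 100.5, ∠ = arctan(100/10) ≈ 84.29°
|T| = 2 / 100.5 ≈ 0.0199
Gain = 20 log₁₀(0.0199) ≈ -34.02 dB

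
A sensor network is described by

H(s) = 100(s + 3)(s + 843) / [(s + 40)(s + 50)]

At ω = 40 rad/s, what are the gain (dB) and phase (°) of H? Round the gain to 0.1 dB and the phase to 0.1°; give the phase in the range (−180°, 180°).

59.4 dB, 4.8°

At s = jω = j40:
zero (s+3): 3 + j40 → |·| = √(3²+40²) = √1609 ≈ 40.112, ∠ = arctan(40/3) ≈ 85.71°
zero (s+843): 843 + j40 → |·| = √(843²+40²) = √712249 ≈ 843.95, ∠ = arctan(40/843) ≈ 2.72°
pole (s+40): 40 + j40 → |·| = √(40²+40²) = √3200 ≈ 56.569, ∠ = arctan(40/40) ≈ 45.00°
pole (s+50): 50 + j40 → |·| = √(50²+40²) = √4100 ≈ 64.031, ∠ = arctan(40/50) ≈ 38.66°
|H| = 100 · 33853 / 3622.2 ≈ 934.6
Gain = 20 log₁₀(934.6) ≈ 59.41 dB
∠H = 88.43° − 83.66° = 4.77°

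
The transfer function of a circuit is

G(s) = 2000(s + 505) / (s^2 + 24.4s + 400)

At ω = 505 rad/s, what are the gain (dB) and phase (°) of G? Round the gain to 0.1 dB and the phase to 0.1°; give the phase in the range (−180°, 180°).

15.0 dB, -132.2°

At s = jω = j505:
zero (s+505): 505 + j505 → |·| = √(505²+505²) = √510050 ≈ 714.18, ∠ = arctan(505/505) ≈ 45.00°
quadratic: (j505)² + 24.4·j505 + 400 = -254625 + j12322 → |·| ≈ 2.5492e+05, ∠ ≈ 177.23°
|G| = 2000 · 714.18 / 2.5492e+05 ≈ 5.6032
Gain = 20 log₁₀(5.6032) ≈ 14.97 dB
∠G = 45.00° − 177.23° = -132.23°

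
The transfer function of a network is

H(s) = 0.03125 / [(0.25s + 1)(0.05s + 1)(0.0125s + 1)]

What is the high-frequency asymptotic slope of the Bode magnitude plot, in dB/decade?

-60 dB/decade

Each pole contributes −20 dB/decade at high frequency; each zero contributes +20 dB/decade.
Net: 0 zero(s) − 3 pole(s) → -60 dB/decade.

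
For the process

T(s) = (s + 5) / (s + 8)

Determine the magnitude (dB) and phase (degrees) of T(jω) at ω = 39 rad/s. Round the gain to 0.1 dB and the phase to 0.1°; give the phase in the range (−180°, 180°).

At s = jω = j39:
zero (s+5): 5 + j39 → |·| = √(5²+39²) = √1546 ≈ 39.319, ∠ = arctan(39/5) ≈ 82.69°
pole (s+8): 8 + j39 → |·| = √(8²+39²) = √1585 ≈ 39.812, ∠ = arctan(39/8) ≈ 78.41°
|T| = 1 · 39.319 / 39.812 ≈ 0.98762
Gain = 20 log₁₀(0.98762) ≈ -0.11 dB
∠T = 82.69° − 78.41° = 4.28°

-0.1 dB, 4.3°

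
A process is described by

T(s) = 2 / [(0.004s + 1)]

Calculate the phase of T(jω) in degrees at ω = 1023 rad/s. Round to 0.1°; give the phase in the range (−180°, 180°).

At ω = 1023 rad/s:
pole (1 + j1023·0.004) = 1 + j4.092 → |·| ≈ 4.2124, ∠ ≈ 76.27°
∠T = (0°) − (76.27°) = -76.27°

-76.3°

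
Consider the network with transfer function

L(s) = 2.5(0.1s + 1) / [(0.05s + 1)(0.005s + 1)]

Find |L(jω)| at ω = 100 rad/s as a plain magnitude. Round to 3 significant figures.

At ω = 100 rad/s:
zero (1 + j100·0.1) = 1 + j10 → |·| ≈ 10.05, ∠ ≈ 84.29°
pole (1 + j100·0.05) = 1 + j5 → |·| ≈ 5.099, ∠ ≈ 78.69°
pole (1 + j100·0.005) = 1 + j0.5 → |·| ≈ 1.118, ∠ ≈ 26.57°
|L| = 2.5 · 10.05 / (5.099 · 1.118) ≈ 4.4074

4.41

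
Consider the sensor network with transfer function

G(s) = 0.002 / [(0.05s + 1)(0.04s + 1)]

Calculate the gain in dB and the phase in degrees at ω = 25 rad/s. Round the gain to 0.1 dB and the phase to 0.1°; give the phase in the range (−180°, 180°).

At ω = 25 rad/s:
pole (1 + j25·0.05) = 1 + j1.25 → |·| ≈ 1.6008, ∠ ≈ 51.34°
pole (1 + j25·0.04) = 1 + j1 → |·| ≈ 1.4142, ∠ ≈ 45.00°
|G| = 0.002 · 1 / (1.6008 · 1.4142) ≈ 0.00088345
Gain = 20 log₁₀(0.00088345) ≈ -61.08 dB
∠G = (0°) − (51.34° + 45.00°) = -96.34°

-61.1 dB, -96.3°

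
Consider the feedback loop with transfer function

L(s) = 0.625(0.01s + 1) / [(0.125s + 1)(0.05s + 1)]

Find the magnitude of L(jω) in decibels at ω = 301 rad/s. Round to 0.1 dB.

-49.1 dB

At ω = 301 rad/s:
zero (1 + j301·0.01) = 1 + j3.01 → |·| ≈ 3.1718, ∠ ≈ 71.62°
pole (1 + j301·0.125) = 1 + j37.625 → |·| ≈ 37.638, ∠ ≈ 88.48°
pole (1 + j301·0.05) = 1 + j15.05 → |·| ≈ 15.083, ∠ ≈ 86.20°
|L| = 0.625 · 3.1718 / (37.638 · 15.083) ≈ 0.003492
Gain = 20 log₁₀(0.003492) ≈ -49.14 dB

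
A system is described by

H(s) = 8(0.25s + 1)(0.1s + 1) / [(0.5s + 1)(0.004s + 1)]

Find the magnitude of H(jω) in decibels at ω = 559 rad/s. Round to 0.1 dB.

39.2 dB

At ω = 559 rad/s:
zero (1 + j559·0.25) = 1 + j139.75 → |·| ≈ 139.75, ∠ ≈ 89.59°
zero (1 + j559·0.1) = 1 + j55.9 → |·| ≈ 55.909, ∠ ≈ 88.98°
pole (1 + j559·0.5) = 1 + j279.5 → |·| ≈ 279.5, ∠ ≈ 89.80°
pole (1 + j559·0.004) = 1 + j2.236 → |·| ≈ 2.4494, ∠ ≈ 65.90°
|H| = 8 · 139.75 · 55.909 / (279.5 · 2.4494) ≈ 91.302
Gain = 20 log₁₀(91.302) ≈ 39.21 dB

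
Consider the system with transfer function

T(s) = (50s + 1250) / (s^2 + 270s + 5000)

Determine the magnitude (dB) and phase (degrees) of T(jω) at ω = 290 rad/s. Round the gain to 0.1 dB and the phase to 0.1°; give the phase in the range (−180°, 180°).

Substitute s = j290:
Numerator: 50(j290) + 1250 = 1250 + j14500
Denominator: (j290)^2 + 270(j290) + 5000 = -79100 + j78300
|N| = √(1250² + 14500²) ≈ 14554, ∠N ≈ 85.07°
|D| = √(79100² + 78300²) ≈ 1.113e+05, ∠D ≈ 135.29°
|T| = 14554 / 1.113e+05 ≈ 0.13076
Gain = 20 log₁₀(0.13076) ≈ -17.67 dB
∠T = 85.07° − 135.29° = -50.22°

-17.7 dB, -50.2°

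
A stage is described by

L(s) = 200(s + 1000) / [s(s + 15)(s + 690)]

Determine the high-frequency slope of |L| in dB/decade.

-40 dB/decade

Each pole contributes −20 dB/decade at high frequency; each zero contributes +20 dB/decade.
Net: 1 zero(s) − 3 pole(s) → -40 dB/decade.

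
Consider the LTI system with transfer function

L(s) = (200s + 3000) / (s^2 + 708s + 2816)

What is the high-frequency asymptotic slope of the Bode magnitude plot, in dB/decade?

Each pole contributes −20 dB/decade at high frequency; each zero contributes +20 dB/decade.
Net: 1 zero(s) − 2 pole(s) → -20 dB/decade.

-20 dB/decade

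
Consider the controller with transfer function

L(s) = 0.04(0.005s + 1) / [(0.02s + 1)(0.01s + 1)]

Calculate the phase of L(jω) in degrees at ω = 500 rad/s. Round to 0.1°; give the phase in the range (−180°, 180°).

At ω = 500 rad/s:
zero (1 + j500·0.005) = 1 + j2.5 → |·| ≈ 2.6926, ∠ ≈ 68.20°
pole (1 + j500·0.02) = 1 + j10 → |·| ≈ 10.05, ∠ ≈ 84.29°
pole (1 + j500·0.01) = 1 + j5 → |·| ≈ 5.099, ∠ ≈ 78.69°
∠L = (68.20°) − (84.29° + 78.69°) = -94.78°

-94.8°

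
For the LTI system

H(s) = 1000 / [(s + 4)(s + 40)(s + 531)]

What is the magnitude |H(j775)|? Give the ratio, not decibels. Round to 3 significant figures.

1.77e-06

At s = jω = j775:
pole (s+4): 4 + j775 → |·| = √(4²+775²) = √600641 ≈ 775.01, ∠ = arctan(775/4) ≈ 89.70°
pole (s+40): 40 + j775 → |·| = √(40²+775²) = √602225 ≈ 776.03, ∠ = arctan(775/40) ≈ 87.05°
pole (s+531): 531 + j775 → |·| = √(531²+775²) = √882586 ≈ 939.46, ∠ = arctan(775/531) ≈ 55.58°
|H| = 1000 / 5.6502e+08 ≈ 1.7698e-06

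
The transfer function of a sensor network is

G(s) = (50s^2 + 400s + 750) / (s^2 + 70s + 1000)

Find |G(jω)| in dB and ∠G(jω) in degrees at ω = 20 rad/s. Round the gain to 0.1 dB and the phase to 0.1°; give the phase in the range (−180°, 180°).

22.7 dB, 90.6°

Substitute s = j20:
Numerator: 50(j20)^2 + 400(j20) + 750 = -19250 + j8000
Denominator: (j20)^2 + 70(j20) + 1000 = 600 + j1400
|N| = √(19250² + 8000²) ≈ 20846, ∠N ≈ 157.43°
|D| = √(600² + 1400²) ≈ 1523.2, ∠D ≈ 66.80°
|G| = 20846 / 1523.2 ≈ 13.686
Gain = 20 log₁₀(13.686) ≈ 22.73 dB
∠G = 157.43° − 66.80° = 90.63°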